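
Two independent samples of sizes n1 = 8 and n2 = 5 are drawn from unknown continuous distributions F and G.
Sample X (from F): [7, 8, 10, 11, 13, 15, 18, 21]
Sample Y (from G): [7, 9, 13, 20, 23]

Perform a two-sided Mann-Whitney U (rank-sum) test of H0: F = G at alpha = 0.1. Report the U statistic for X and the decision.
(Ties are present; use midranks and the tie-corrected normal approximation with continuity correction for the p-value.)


Step 1: Combine and sort all 13 observations; assign midranks.
sorted (value, group): (7,X), (7,Y), (8,X), (9,Y), (10,X), (11,X), (13,X), (13,Y), (15,X), (18,X), (20,Y), (21,X), (23,Y)
ranks: 7->1.5, 7->1.5, 8->3, 9->4, 10->5, 11->6, 13->7.5, 13->7.5, 15->9, 18->10, 20->11, 21->12, 23->13
Step 2: Rank sum for X: R1 = 1.5 + 3 + 5 + 6 + 7.5 + 9 + 10 + 12 = 54.
Step 3: U_X = R1 - n1(n1+1)/2 = 54 - 8*9/2 = 54 - 36 = 18.
       U_Y = n1*n2 - U_X = 40 - 18 = 22.
Step 4: Ties are present, so use the tie-corrected normal approximation (with continuity correction) for the p-value.
Step 5: p-value = 0.825728; compare to alpha = 0.1. fail to reject H0.

U_X = 18, p = 0.825728, fail to reject H0 at alpha = 0.1.


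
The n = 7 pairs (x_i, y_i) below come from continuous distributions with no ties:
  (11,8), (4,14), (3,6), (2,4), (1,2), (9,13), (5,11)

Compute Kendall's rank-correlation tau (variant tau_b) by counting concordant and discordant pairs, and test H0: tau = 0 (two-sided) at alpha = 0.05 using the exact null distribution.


Step 1: Enumerate the 21 unordered pairs (i,j) with i<j and classify each by sign(x_j-x_i) * sign(y_j-y_i).
  (1,2):dx=-7,dy=+6->D; (1,3):dx=-8,dy=-2->C; (1,4):dx=-9,dy=-4->C; (1,5):dx=-10,dy=-6->C
  (1,6):dx=-2,dy=+5->D; (1,7):dx=-6,dy=+3->D; (2,3):dx=-1,dy=-8->C; (2,4):dx=-2,dy=-10->C
  (2,5):dx=-3,dy=-12->C; (2,6):dx=+5,dy=-1->D; (2,7):dx=+1,dy=-3->D; (3,4):dx=-1,dy=-2->C
  (3,5):dx=-2,dy=-4->C; (3,6):dx=+6,dy=+7->C; (3,7):dx=+2,dy=+5->C; (4,5):dx=-1,dy=-2->C
  (4,6):dx=+7,dy=+9->C; (4,7):dx=+3,dy=+7->C; (5,6):dx=+8,dy=+11->C; (5,7):dx=+4,dy=+9->C
  (6,7):dx=-4,dy=-2->C
Step 2: C = 16, D = 5, total pairs = 21.
Step 3: tau = (C - D)/(n(n-1)/2) = (16 - 5)/21 = 0.523810.
Step 4: Exact two-sided p-value (enumerate n! = 5040 permutations of y under H0): p = 0.136111.
Step 5: alpha = 0.05. fail to reject H0.

tau_b = 0.5238 (C=16, D=5), p = 0.136111, fail to reject H0.


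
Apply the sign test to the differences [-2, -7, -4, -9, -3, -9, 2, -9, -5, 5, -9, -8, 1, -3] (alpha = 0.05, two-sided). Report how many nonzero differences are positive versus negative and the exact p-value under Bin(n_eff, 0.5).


Step 1: Discard zero differences. Original n = 14; n_eff = number of nonzero differences = 14.
Nonzero differences (with sign): -2, -7, -4, -9, -3, -9, +2, -9, -5, +5, -9, -8, +1, -3
Step 2: Count signs: positive = 3, negative = 11.
Step 3: Under H0: P(positive) = 0.5, so the number of positives S ~ Bin(14, 0.5).
Step 4: Two-sided exact p-value = sum of Bin(14,0.5) probabilities at or below the observed probability = 0.057373.
Step 5: alpha = 0.05. fail to reject H0.

n_eff = 14, pos = 3, neg = 11, p = 0.057373, fail to reject H0.


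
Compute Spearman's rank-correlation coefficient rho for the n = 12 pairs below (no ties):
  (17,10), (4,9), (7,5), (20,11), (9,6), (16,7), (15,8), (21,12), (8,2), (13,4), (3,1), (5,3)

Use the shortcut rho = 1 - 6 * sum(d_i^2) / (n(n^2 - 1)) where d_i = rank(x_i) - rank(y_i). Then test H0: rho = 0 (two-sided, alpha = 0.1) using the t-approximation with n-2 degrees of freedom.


Step 1: Rank x and y separately (midranks; no ties here).
rank(x): 17->10, 4->2, 7->4, 20->11, 9->6, 16->9, 15->8, 21->12, 8->5, 13->7, 3->1, 5->3
rank(y): 10->10, 9->9, 5->5, 11->11, 6->6, 7->7, 8->8, 12->12, 2->2, 4->4, 1->1, 3->3
Step 2: d_i = R_x(i) - R_y(i); compute d_i^2.
  (10-10)^2=0, (2-9)^2=49, (4-5)^2=1, (11-11)^2=0, (6-6)^2=0, (9-7)^2=4, (8-8)^2=0, (12-12)^2=0, (5-2)^2=9, (7-4)^2=9, (1-1)^2=0, (3-3)^2=0
sum(d^2) = 72.
Step 3: rho = 1 - 6*72 / (12*(12^2 - 1)) = 1 - 432/1716 = 0.748252.
Step 4: Under H0, t = rho * sqrt((n-2)/(1-rho^2)) = 3.5667 ~ t(10).
Step 5: Two-sided p-value from the t-distribution with 10 df = 0.005124.
Step 6: alpha = 0.1. reject H0.

rho = 0.7483, p = 0.005124, reject H0 at alpha = 0.1.


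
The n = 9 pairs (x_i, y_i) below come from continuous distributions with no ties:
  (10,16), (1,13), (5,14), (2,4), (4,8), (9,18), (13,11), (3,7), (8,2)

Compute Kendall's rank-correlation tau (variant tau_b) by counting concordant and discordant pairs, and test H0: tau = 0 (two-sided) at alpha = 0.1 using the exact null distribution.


Step 1: Enumerate the 36 unordered pairs (i,j) with i<j and classify each by sign(x_j-x_i) * sign(y_j-y_i).
  (1,2):dx=-9,dy=-3->C; (1,3):dx=-5,dy=-2->C; (1,4):dx=-8,dy=-12->C; (1,5):dx=-6,dy=-8->C
  (1,6):dx=-1,dy=+2->D; (1,7):dx=+3,dy=-5->D; (1,8):dx=-7,dy=-9->C; (1,9):dx=-2,dy=-14->C
  (2,3):dx=+4,dy=+1->C; (2,4):dx=+1,dy=-9->D; (2,5):dx=+3,dy=-5->D; (2,6):dx=+8,dy=+5->C
  (2,7):dx=+12,dy=-2->D; (2,8):dx=+2,dy=-6->D; (2,9):dx=+7,dy=-11->D; (3,4):dx=-3,dy=-10->C
  (3,5):dx=-1,dy=-6->C; (3,6):dx=+4,dy=+4->C; (3,7):dx=+8,dy=-3->D; (3,8):dx=-2,dy=-7->C
  (3,9):dx=+3,dy=-12->D; (4,5):dx=+2,dy=+4->C; (4,6):dx=+7,dy=+14->C; (4,7):dx=+11,dy=+7->C
  (4,8):dx=+1,dy=+3->C; (4,9):dx=+6,dy=-2->D; (5,6):dx=+5,dy=+10->C; (5,7):dx=+9,dy=+3->C
  (5,8):dx=-1,dy=-1->C; (5,9):dx=+4,dy=-6->D; (6,7):dx=+4,dy=-7->D; (6,8):dx=-6,dy=-11->C
  (6,9):dx=-1,dy=-16->C; (7,8):dx=-10,dy=-4->C; (7,9):dx=-5,dy=-9->C; (8,9):dx=+5,dy=-5->D
Step 2: C = 23, D = 13, total pairs = 36.
Step 3: tau = (C - D)/(n(n-1)/2) = (23 - 13)/36 = 0.277778.
Step 4: Exact two-sided p-value (enumerate n! = 362880 permutations of y under H0): p = 0.358488.
Step 5: alpha = 0.1. fail to reject H0.

tau_b = 0.2778 (C=23, D=13), p = 0.358488, fail to reject H0.


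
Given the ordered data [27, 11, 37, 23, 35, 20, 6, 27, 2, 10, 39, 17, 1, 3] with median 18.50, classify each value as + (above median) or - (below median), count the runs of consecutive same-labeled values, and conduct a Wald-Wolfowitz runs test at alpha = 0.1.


Step 1: Compute median = 18.50; label A = above, B = below.
Labels in order: ABAAAABABBABBB  (n_A = 7, n_B = 7)
Step 2: Count runs R = 8.
Step 3: Under H0 (random ordering), E[R] = 2*n_A*n_B/(n_A+n_B) + 1 = 2*7*7/14 + 1 = 8.0000.
        Var[R] = 2*n_A*n_B*(2*n_A*n_B - n_A - n_B) / ((n_A+n_B)^2 * (n_A+n_B-1)) = 8232/2548 = 3.2308.
        SD[R] = 1.7974.
Step 4: R = E[R], so z = 0 with no continuity correction.
Step 5: Two-sided p-value via normal approximation = 2*(1 - Phi(|z|)) = 1.000000.
Step 6: alpha = 0.1. fail to reject H0.

R = 8, z = 0.0000, p = 1.000000, fail to reject H0.


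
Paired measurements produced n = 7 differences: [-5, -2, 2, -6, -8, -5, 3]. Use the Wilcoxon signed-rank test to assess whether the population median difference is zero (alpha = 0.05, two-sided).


Step 1: Drop any zero differences (none here) and take |d_i|.
|d| = [5, 2, 2, 6, 8, 5, 3]
Step 2: Midrank |d_i| (ties get averaged ranks).
ranks: |5|->4.5, |2|->1.5, |2|->1.5, |6|->6, |8|->7, |5|->4.5, |3|->3
Step 3: Attach original signs; sum ranks with positive sign and with negative sign.
W+ = 1.5 + 3 = 4.5
W- = 4.5 + 1.5 + 6 + 7 + 4.5 = 23.5
(Check: W+ + W- = 28 should equal n(n+1)/2 = 28.)
Step 4: Test statistic W = min(W+, W-) = 4.5.
Step 5: Ties in |d|, so use the tie-corrected normal approximation.
        E[W] = n(n+1)/4 = 7*8/4 = 14.
        Tie groups: |d|=2 (t=2), |d|=5 (t=2); sum(t^3 - t) = 12.
        Var[W] = n(n+1)(2n+1)/24 - sum(t^3-t)/48 = 840/24 - 12/48 = 34.75.
        z = (W - E[W]) / sqrt(Var[W]) = (4.5 - 14) / 5.8949 = -1.6116.
        Two-sided p = 2*Phi(z) = 0.107058.
Step 6: alpha = 0.05. fail to reject H0.

W+ = 4.5, W- = 23.5, W = min = 4.5, p = 0.107058, fail to reject H0.


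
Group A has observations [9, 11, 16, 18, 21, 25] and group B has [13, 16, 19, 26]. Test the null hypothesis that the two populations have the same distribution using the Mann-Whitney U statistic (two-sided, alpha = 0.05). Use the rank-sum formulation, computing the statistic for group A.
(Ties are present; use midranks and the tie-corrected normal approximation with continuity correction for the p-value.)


Step 1: Combine and sort all 10 observations; assign midranks.
sorted (value, group): (9,X), (11,X), (13,Y), (16,X), (16,Y), (18,X), (19,Y), (21,X), (25,X), (26,Y)
ranks: 9->1, 11->2, 13->3, 16->4.5, 16->4.5, 18->6, 19->7, 21->8, 25->9, 26->10
Step 2: Rank sum for X: R1 = 1 + 2 + 4.5 + 6 + 8 + 9 = 30.5.
Step 3: U_X = R1 - n1(n1+1)/2 = 30.5 - 6*7/2 = 30.5 - 21 = 9.5.
       U_Y = n1*n2 - U_X = 24 - 9.5 = 14.5.
Step 4: Ties are present, so use the tie-corrected normal approximation (with continuity correction) for the p-value.
Step 5: p-value = 0.668870; compare to alpha = 0.05. fail to reject H0.

U_X = 9.5, p = 0.668870, fail to reject H0 at alpha = 0.05.


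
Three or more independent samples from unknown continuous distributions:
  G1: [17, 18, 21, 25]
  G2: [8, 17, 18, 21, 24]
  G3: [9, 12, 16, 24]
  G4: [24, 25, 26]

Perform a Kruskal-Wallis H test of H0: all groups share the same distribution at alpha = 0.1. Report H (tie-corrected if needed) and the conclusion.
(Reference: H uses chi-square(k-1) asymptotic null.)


Step 1: Combine all N = 16 observations and assign midranks.
sorted (value, group, rank): (8,G2,1), (9,G3,2), (12,G3,3), (16,G3,4), (17,G1,5.5), (17,G2,5.5), (18,G1,7.5), (18,G2,7.5), (21,G1,9.5), (21,G2,9.5), (24,G2,12), (24,G3,12), (24,G4,12), (25,G1,14.5), (25,G4,14.5), (26,G4,16)
Step 2: Sum ranks within each group.
R_1 = 37 (n_1 = 4)
R_2 = 35.5 (n_2 = 5)
R_3 = 21 (n_3 = 4)
R_4 = 42.5 (n_4 = 3)
Step 3: H = 12/(N(N+1)) * sum(R_i^2/n_i) - 3(N+1)
     = 12/(16*17) * (37^2/4 + 35.5^2/5 + 21^2/4 + 42.5^2/3) - 3*17
     = 0.044118 * 1306.63 - 51
     = 6.645588.
Step 4: Ties present; correction factor C = 1 - 48/(16^3 - 16) = 0.988235. Corrected H = 6.645588 / 0.988235 = 6.724702.
Step 5: Under H0, H ~ chi^2(3); p-value = 0.081210.
Step 6: alpha = 0.1. reject H0.

H = 6.7247, df = 3, p = 0.081210, reject H0.


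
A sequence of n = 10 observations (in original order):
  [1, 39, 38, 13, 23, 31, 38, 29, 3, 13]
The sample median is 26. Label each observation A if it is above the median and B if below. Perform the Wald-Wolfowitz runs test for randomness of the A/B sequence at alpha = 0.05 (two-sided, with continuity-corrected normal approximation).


Step 1: Compute median = 26; label A = above, B = below.
Labels in order: BAABBAAABB  (n_A = 5, n_B = 5)
Step 2: Count runs R = 5.
Step 3: Under H0 (random ordering), E[R] = 2*n_A*n_B/(n_A+n_B) + 1 = 2*5*5/10 + 1 = 6.0000.
        Var[R] = 2*n_A*n_B*(2*n_A*n_B - n_A - n_B) / ((n_A+n_B)^2 * (n_A+n_B-1)) = 2000/900 = 2.2222.
        SD[R] = 1.4907.
Step 4: Continuity-corrected z = (R + 0.5 - E[R]) / SD[R] = (5 + 0.5 - 6.0000) / 1.4907 = -0.3354.
Step 5: Two-sided p-value via normal approximation = 2*(1 - Phi(|z|)) = 0.737316.
Step 6: alpha = 0.05. fail to reject H0.

R = 5, z = -0.3354, p = 0.737316, fail to reject H0.


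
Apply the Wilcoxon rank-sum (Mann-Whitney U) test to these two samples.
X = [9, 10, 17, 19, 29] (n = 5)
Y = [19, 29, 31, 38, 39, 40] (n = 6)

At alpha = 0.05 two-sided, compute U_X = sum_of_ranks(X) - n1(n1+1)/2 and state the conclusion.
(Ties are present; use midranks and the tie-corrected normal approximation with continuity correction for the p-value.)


Step 1: Combine and sort all 11 observations; assign midranks.
sorted (value, group): (9,X), (10,X), (17,X), (19,X), (19,Y), (29,X), (29,Y), (31,Y), (38,Y), (39,Y), (40,Y)
ranks: 9->1, 10->2, 17->3, 19->4.5, 19->4.5, 29->6.5, 29->6.5, 31->8, 38->9, 39->10, 40->11
Step 2: Rank sum for X: R1 = 1 + 2 + 3 + 4.5 + 6.5 = 17.
Step 3: U_X = R1 - n1(n1+1)/2 = 17 - 5*6/2 = 17 - 15 = 2.
       U_Y = n1*n2 - U_X = 30 - 2 = 28.
Step 4: Ties are present, so use the tie-corrected normal approximation (with continuity correction) for the p-value.
Step 5: p-value = 0.021870; compare to alpha = 0.05. reject H0.

U_X = 2, p = 0.021870, reject H0 at alpha = 0.05.


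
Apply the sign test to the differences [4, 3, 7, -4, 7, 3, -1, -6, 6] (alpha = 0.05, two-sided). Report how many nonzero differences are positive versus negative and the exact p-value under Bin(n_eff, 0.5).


Step 1: Discard zero differences. Original n = 9; n_eff = number of nonzero differences = 9.
Nonzero differences (with sign): +4, +3, +7, -4, +7, +3, -1, -6, +6
Step 2: Count signs: positive = 6, negative = 3.
Step 3: Under H0: P(positive) = 0.5, so the number of positives S ~ Bin(9, 0.5).
Step 4: Two-sided exact p-value = sum of Bin(9,0.5) probabilities at or below the observed probability = 0.507812.
Step 5: alpha = 0.05. fail to reject H0.

n_eff = 9, pos = 6, neg = 3, p = 0.507812, fail to reject H0.


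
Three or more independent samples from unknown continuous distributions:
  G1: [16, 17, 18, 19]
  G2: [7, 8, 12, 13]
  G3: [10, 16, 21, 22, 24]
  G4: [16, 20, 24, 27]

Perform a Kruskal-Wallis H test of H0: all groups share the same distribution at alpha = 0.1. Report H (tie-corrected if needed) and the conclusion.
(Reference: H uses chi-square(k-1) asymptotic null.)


Step 1: Combine all N = 17 observations and assign midranks.
sorted (value, group, rank): (7,G2,1), (8,G2,2), (10,G3,3), (12,G2,4), (13,G2,5), (16,G1,7), (16,G3,7), (16,G4,7), (17,G1,9), (18,G1,10), (19,G1,11), (20,G4,12), (21,G3,13), (22,G3,14), (24,G3,15.5), (24,G4,15.5), (27,G4,17)
Step 2: Sum ranks within each group.
R_1 = 37 (n_1 = 4)
R_2 = 12 (n_2 = 4)
R_3 = 52.5 (n_3 = 5)
R_4 = 51.5 (n_4 = 4)
Step 3: H = 12/(N(N+1)) * sum(R_i^2/n_i) - 3(N+1)
     = 12/(17*18) * (37^2/4 + 12^2/4 + 52.5^2/5 + 51.5^2/4) - 3*18
     = 0.039216 * 1592.56 - 54
     = 8.453431.
Step 4: Ties present; correction factor C = 1 - 30/(17^3 - 17) = 0.993873. Corrected H = 8.453431 / 0.993873 = 8.505549.
Step 5: Under H0, H ~ chi^2(3); p-value = 0.036641.
Step 6: alpha = 0.1. reject H0.

H = 8.5055, df = 3, p = 0.036641, reject H0.


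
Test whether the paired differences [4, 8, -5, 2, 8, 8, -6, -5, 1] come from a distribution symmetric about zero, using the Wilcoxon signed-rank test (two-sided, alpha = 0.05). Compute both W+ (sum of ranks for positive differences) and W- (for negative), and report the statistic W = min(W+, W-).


Step 1: Drop any zero differences (none here) and take |d_i|.
|d| = [4, 8, 5, 2, 8, 8, 6, 5, 1]
Step 2: Midrank |d_i| (ties get averaged ranks).
ranks: |4|->3, |8|->8, |5|->4.5, |2|->2, |8|->8, |8|->8, |6|->6, |5|->4.5, |1|->1
Step 3: Attach original signs; sum ranks with positive sign and with negative sign.
W+ = 3 + 8 + 2 + 8 + 8 + 1 = 30
W- = 4.5 + 6 + 4.5 = 15
(Check: W+ + W- = 45 should equal n(n+1)/2 = 45.)
Step 4: Test statistic W = min(W+, W-) = 15.
Step 5: Ties in |d|, so use the tie-corrected normal approximation.
        E[W] = n(n+1)/4 = 9*10/4 = 22.5.
        Tie groups: |d|=5 (t=2), |d|=8 (t=3); sum(t^3 - t) = 30.
        Var[W] = n(n+1)(2n+1)/24 - sum(t^3-t)/48 = 1710/24 - 30/48 = 70.625.
        z = (W - E[W]) / sqrt(Var[W]) = (15 - 22.5) / 8.4039 = -0.8924.
        Two-sided p = 2*Phi(z) = 0.372154.
Step 6: alpha = 0.05. fail to reject H0.

W+ = 30, W- = 15, W = min = 15, p = 0.372154, fail to reject H0.


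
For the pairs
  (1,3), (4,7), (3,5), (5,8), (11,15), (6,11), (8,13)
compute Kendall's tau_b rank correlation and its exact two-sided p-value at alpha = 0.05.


Step 1: Enumerate the 21 unordered pairs (i,j) with i<j and classify each by sign(x_j-x_i) * sign(y_j-y_i).
  (1,2):dx=+3,dy=+4->C; (1,3):dx=+2,dy=+2->C; (1,4):dx=+4,dy=+5->C; (1,5):dx=+10,dy=+12->C
  (1,6):dx=+5,dy=+8->C; (1,7):dx=+7,dy=+10->C; (2,3):dx=-1,dy=-2->C; (2,4):dx=+1,dy=+1->C
  (2,5):dx=+7,dy=+8->C; (2,6):dx=+2,dy=+4->C; (2,7):dx=+4,dy=+6->C; (3,4):dx=+2,dy=+3->C
  (3,5):dx=+8,dy=+10->C; (3,6):dx=+3,dy=+6->C; (3,7):dx=+5,dy=+8->C; (4,5):dx=+6,dy=+7->C
  (4,6):dx=+1,dy=+3->C; (4,7):dx=+3,dy=+5->C; (5,6):dx=-5,dy=-4->C; (5,7):dx=-3,dy=-2->C
  (6,7):dx=+2,dy=+2->C
Step 2: C = 21, D = 0, total pairs = 21.
Step 3: tau = (C - D)/(n(n-1)/2) = (21 - 0)/21 = 1.000000.
Step 4: Exact two-sided p-value (enumerate n! = 5040 permutations of y under H0): p = 0.000397.
Step 5: alpha = 0.05. reject H0.

tau_b = 1.0000 (C=21, D=0), p = 0.000397, reject H0.


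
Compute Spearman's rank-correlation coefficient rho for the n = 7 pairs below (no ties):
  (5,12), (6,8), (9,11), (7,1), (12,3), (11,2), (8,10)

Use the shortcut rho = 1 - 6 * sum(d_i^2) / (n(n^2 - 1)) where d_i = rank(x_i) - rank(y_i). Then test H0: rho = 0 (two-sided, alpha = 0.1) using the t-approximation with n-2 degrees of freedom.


Step 1: Rank x and y separately (midranks; no ties here).
rank(x): 5->1, 6->2, 9->5, 7->3, 12->7, 11->6, 8->4
rank(y): 12->7, 8->4, 11->6, 1->1, 3->3, 2->2, 10->5
Step 2: d_i = R_x(i) - R_y(i); compute d_i^2.
  (1-7)^2=36, (2-4)^2=4, (5-6)^2=1, (3-1)^2=4, (7-3)^2=16, (6-2)^2=16, (4-5)^2=1
sum(d^2) = 78.
Step 3: rho = 1 - 6*78 / (7*(7^2 - 1)) = 1 - 468/336 = -0.392857.
Step 4: Under H0, t = rho * sqrt((n-2)/(1-rho^2)) = -0.9553 ~ t(5).
Step 5: Two-sided p-value from the t-distribution with 5 df = 0.383317.
Step 6: alpha = 0.1. fail to reject H0.

rho = -0.3929, p = 0.383317, fail to reject H0 at alpha = 0.1.


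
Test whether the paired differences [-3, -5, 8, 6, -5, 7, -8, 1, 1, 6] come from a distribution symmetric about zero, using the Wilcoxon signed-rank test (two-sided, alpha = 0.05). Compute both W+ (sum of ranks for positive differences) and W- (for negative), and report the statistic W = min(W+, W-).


Step 1: Drop any zero differences (none here) and take |d_i|.
|d| = [3, 5, 8, 6, 5, 7, 8, 1, 1, 6]
Step 2: Midrank |d_i| (ties get averaged ranks).
ranks: |3|->3, |5|->4.5, |8|->9.5, |6|->6.5, |5|->4.5, |7|->8, |8|->9.5, |1|->1.5, |1|->1.5, |6|->6.5
Step 3: Attach original signs; sum ranks with positive sign and with negative sign.
W+ = 9.5 + 6.5 + 8 + 1.5 + 1.5 + 6.5 = 33.5
W- = 3 + 4.5 + 4.5 + 9.5 = 21.5
(Check: W+ + W- = 55 should equal n(n+1)/2 = 55.)
Step 4: Test statistic W = min(W+, W-) = 21.5.
Step 5: Ties in |d|, so use the tie-corrected normal approximation.
        E[W] = n(n+1)/4 = 10*11/4 = 27.5.
        Tie groups: |d|=1 (t=2), |d|=5 (t=2), |d|=6 (t=2), |d|=8 (t=2); sum(t^3 - t) = 24.
        Var[W] = n(n+1)(2n+1)/24 - sum(t^3-t)/48 = 2310/24 - 24/48 = 95.75.
        z = (W - E[W]) / sqrt(Var[W]) = (21.5 - 27.5) / 9.7852 = -0.6132.
        Two-sided p = 2*Phi(z) = 0.539763.
Step 6: alpha = 0.05. fail to reject H0.

W+ = 33.5, W- = 21.5, W = min = 21.5, p = 0.539763, fail to reject H0.


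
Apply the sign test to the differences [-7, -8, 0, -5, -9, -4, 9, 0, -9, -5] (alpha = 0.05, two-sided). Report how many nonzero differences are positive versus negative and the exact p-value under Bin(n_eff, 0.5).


Step 1: Discard zero differences. Original n = 10; n_eff = number of nonzero differences = 8.
Nonzero differences (with sign): -7, -8, -5, -9, -4, +9, -9, -5
Step 2: Count signs: positive = 1, negative = 7.
Step 3: Under H0: P(positive) = 0.5, so the number of positives S ~ Bin(8, 0.5).
Step 4: Two-sided exact p-value = sum of Bin(8,0.5) probabilities at or below the observed probability = 0.070312.
Step 5: alpha = 0.05. fail to reject H0.

n_eff = 8, pos = 1, neg = 7, p = 0.070312, fail to reject H0.


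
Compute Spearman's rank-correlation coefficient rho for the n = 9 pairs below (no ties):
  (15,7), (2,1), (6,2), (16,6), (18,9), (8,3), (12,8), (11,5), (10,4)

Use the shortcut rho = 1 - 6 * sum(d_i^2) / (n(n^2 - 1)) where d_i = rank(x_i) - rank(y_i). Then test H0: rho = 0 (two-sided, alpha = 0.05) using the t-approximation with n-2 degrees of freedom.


Step 1: Rank x and y separately (midranks; no ties here).
rank(x): 15->7, 2->1, 6->2, 16->8, 18->9, 8->3, 12->6, 11->5, 10->4
rank(y): 7->7, 1->1, 2->2, 6->6, 9->9, 3->3, 8->8, 5->5, 4->4
Step 2: d_i = R_x(i) - R_y(i); compute d_i^2.
  (7-7)^2=0, (1-1)^2=0, (2-2)^2=0, (8-6)^2=4, (9-9)^2=0, (3-3)^2=0, (6-8)^2=4, (5-5)^2=0, (4-4)^2=0
sum(d^2) = 8.
Step 3: rho = 1 - 6*8 / (9*(9^2 - 1)) = 1 - 48/720 = 0.933333.
Step 4: Under H0, t = rho * sqrt((n-2)/(1-rho^2)) = 6.8783 ~ t(7).
Step 5: Two-sided p-value from the t-distribution with 7 df = 0.000236.
Step 6: alpha = 0.05. reject H0.

rho = 0.9333, p = 0.000236, reject H0 at alpha = 0.05.


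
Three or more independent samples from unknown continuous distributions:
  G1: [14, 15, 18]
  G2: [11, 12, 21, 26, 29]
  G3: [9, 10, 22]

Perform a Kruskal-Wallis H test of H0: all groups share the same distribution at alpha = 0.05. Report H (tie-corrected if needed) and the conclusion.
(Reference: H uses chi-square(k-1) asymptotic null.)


Step 1: Combine all N = 11 observations and assign midranks.
sorted (value, group, rank): (9,G3,1), (10,G3,2), (11,G2,3), (12,G2,4), (14,G1,5), (15,G1,6), (18,G1,7), (21,G2,8), (22,G3,9), (26,G2,10), (29,G2,11)
Step 2: Sum ranks within each group.
R_1 = 18 (n_1 = 3)
R_2 = 36 (n_2 = 5)
R_3 = 12 (n_3 = 3)
Step 3: H = 12/(N(N+1)) * sum(R_i^2/n_i) - 3(N+1)
     = 12/(11*12) * (18^2/3 + 36^2/5 + 12^2/3) - 3*12
     = 0.090909 * 415.2 - 36
     = 1.745455.
Step 4: No ties, so H is used without correction.
Step 5: Under H0, H ~ chi^2(2); p-value = 0.417811.
Step 6: alpha = 0.05. fail to reject H0.

H = 1.7455, df = 2, p = 0.417811, fail to reject H0.


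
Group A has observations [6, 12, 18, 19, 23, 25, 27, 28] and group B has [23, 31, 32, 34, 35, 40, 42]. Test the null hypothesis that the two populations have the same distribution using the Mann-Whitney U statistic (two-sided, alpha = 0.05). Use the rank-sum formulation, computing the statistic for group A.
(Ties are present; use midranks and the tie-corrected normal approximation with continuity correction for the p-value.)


Step 1: Combine and sort all 15 observations; assign midranks.
sorted (value, group): (6,X), (12,X), (18,X), (19,X), (23,X), (23,Y), (25,X), (27,X), (28,X), (31,Y), (32,Y), (34,Y), (35,Y), (40,Y), (42,Y)
ranks: 6->1, 12->2, 18->3, 19->4, 23->5.5, 23->5.5, 25->7, 27->8, 28->9, 31->10, 32->11, 34->12, 35->13, 40->14, 42->15
Step 2: Rank sum for X: R1 = 1 + 2 + 3 + 4 + 5.5 + 7 + 8 + 9 = 39.5.
Step 3: U_X = R1 - n1(n1+1)/2 = 39.5 - 8*9/2 = 39.5 - 36 = 3.5.
       U_Y = n1*n2 - U_X = 56 - 3.5 = 52.5.
Step 4: Ties are present, so use the tie-corrected normal approximation (with continuity correction) for the p-value.
Step 5: p-value = 0.005437; compare to alpha = 0.05. reject H0.

U_X = 3.5, p = 0.005437, reject H0 at alpha = 0.05.


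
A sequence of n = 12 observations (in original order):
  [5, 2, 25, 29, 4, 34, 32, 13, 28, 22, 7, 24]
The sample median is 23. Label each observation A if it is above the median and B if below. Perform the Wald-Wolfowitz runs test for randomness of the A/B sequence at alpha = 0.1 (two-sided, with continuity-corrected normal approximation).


Step 1: Compute median = 23; label A = above, B = below.
Labels in order: BBAABAABABBA  (n_A = 6, n_B = 6)
Step 2: Count runs R = 8.
Step 3: Under H0 (random ordering), E[R] = 2*n_A*n_B/(n_A+n_B) + 1 = 2*6*6/12 + 1 = 7.0000.
        Var[R] = 2*n_A*n_B*(2*n_A*n_B - n_A - n_B) / ((n_A+n_B)^2 * (n_A+n_B-1)) = 4320/1584 = 2.7273.
        SD[R] = 1.6514.
Step 4: Continuity-corrected z = (R - 0.5 - E[R]) / SD[R] = (8 - 0.5 - 7.0000) / 1.6514 = 0.3028.
Step 5: Two-sided p-value via normal approximation = 2*(1 - Phi(|z|)) = 0.762069.
Step 6: alpha = 0.1. fail to reject H0.

R = 8, z = 0.3028, p = 0.762069, fail to reject H0.


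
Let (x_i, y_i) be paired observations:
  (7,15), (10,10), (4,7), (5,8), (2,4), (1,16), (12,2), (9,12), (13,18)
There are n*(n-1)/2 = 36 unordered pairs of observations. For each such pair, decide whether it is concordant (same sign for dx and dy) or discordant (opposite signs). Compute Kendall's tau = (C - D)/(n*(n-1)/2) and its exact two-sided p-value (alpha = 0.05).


Step 1: Enumerate the 36 unordered pairs (i,j) with i<j and classify each by sign(x_j-x_i) * sign(y_j-y_i).
  (1,2):dx=+3,dy=-5->D; (1,3):dx=-3,dy=-8->C; (1,4):dx=-2,dy=-7->C; (1,5):dx=-5,dy=-11->C
  (1,6):dx=-6,dy=+1->D; (1,7):dx=+5,dy=-13->D; (1,8):dx=+2,dy=-3->D; (1,9):dx=+6,dy=+3->C
  (2,3):dx=-6,dy=-3->C; (2,4):dx=-5,dy=-2->C; (2,5):dx=-8,dy=-6->C; (2,6):dx=-9,dy=+6->D
  (2,7):dx=+2,dy=-8->D; (2,8):dx=-1,dy=+2->D; (2,9):dx=+3,dy=+8->C; (3,4):dx=+1,dy=+1->C
  (3,5):dx=-2,dy=-3->C; (3,6):dx=-3,dy=+9->D; (3,7):dx=+8,dy=-5->D; (3,8):dx=+5,dy=+5->C
  (3,9):dx=+9,dy=+11->C; (4,5):dx=-3,dy=-4->C; (4,6):dx=-4,dy=+8->D; (4,7):dx=+7,dy=-6->D
  (4,8):dx=+4,dy=+4->C; (4,9):dx=+8,dy=+10->C; (5,6):dx=-1,dy=+12->D; (5,7):dx=+10,dy=-2->D
  (5,8):dx=+7,dy=+8->C; (5,9):dx=+11,dy=+14->C; (6,7):dx=+11,dy=-14->D; (6,8):dx=+8,dy=-4->D
  (6,9):dx=+12,dy=+2->C; (7,8):dx=-3,dy=+10->D; (7,9):dx=+1,dy=+16->C; (8,9):dx=+4,dy=+6->C
Step 2: C = 20, D = 16, total pairs = 36.
Step 3: tau = (C - D)/(n(n-1)/2) = (20 - 16)/36 = 0.111111.
Step 4: Exact two-sided p-value (enumerate n! = 362880 permutations of y under H0): p = 0.761414.
Step 5: alpha = 0.05. fail to reject H0.

tau_b = 0.1111 (C=20, D=16), p = 0.761414, fail to reject H0.


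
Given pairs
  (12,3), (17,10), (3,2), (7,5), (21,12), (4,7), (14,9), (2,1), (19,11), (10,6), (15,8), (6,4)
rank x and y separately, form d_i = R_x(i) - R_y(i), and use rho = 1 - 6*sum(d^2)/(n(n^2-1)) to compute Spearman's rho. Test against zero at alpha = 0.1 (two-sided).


Step 1: Rank x and y separately (midranks; no ties here).
rank(x): 12->7, 17->10, 3->2, 7->5, 21->12, 4->3, 14->8, 2->1, 19->11, 10->6, 15->9, 6->4
rank(y): 3->3, 10->10, 2->2, 5->5, 12->12, 7->7, 9->9, 1->1, 11->11, 6->6, 8->8, 4->4
Step 2: d_i = R_x(i) - R_y(i); compute d_i^2.
  (7-3)^2=16, (10-10)^2=0, (2-2)^2=0, (5-5)^2=0, (12-12)^2=0, (3-7)^2=16, (8-9)^2=1, (1-1)^2=0, (11-11)^2=0, (6-6)^2=0, (9-8)^2=1, (4-4)^2=0
sum(d^2) = 34.
Step 3: rho = 1 - 6*34 / (12*(12^2 - 1)) = 1 - 204/1716 = 0.881119.
Step 4: Under H0, t = rho * sqrt((n-2)/(1-rho^2)) = 5.8921 ~ t(10).
Step 5: Two-sided p-value from the t-distribution with 10 df = 0.000153.
Step 6: alpha = 0.1. reject H0.

rho = 0.8811, p = 0.000153, reject H0 at alpha = 0.1.


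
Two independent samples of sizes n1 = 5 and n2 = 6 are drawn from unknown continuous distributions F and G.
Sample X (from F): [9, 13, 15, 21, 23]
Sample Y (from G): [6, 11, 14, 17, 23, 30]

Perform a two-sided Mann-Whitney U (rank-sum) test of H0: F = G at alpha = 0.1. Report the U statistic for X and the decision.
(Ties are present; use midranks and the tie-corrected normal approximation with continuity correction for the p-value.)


Step 1: Combine and sort all 11 observations; assign midranks.
sorted (value, group): (6,Y), (9,X), (11,Y), (13,X), (14,Y), (15,X), (17,Y), (21,X), (23,X), (23,Y), (30,Y)
ranks: 6->1, 9->2, 11->3, 13->4, 14->5, 15->6, 17->7, 21->8, 23->9.5, 23->9.5, 30->11
Step 2: Rank sum for X: R1 = 2 + 4 + 6 + 8 + 9.5 = 29.5.
Step 3: U_X = R1 - n1(n1+1)/2 = 29.5 - 5*6/2 = 29.5 - 15 = 14.5.
       U_Y = n1*n2 - U_X = 30 - 14.5 = 15.5.
Step 4: Ties are present, so use the tie-corrected normal approximation (with continuity correction) for the p-value.
Step 5: p-value = 1.000000; compare to alpha = 0.1. fail to reject H0.

U_X = 14.5, p = 1.000000, fail to reject H0 at alpha = 0.1.


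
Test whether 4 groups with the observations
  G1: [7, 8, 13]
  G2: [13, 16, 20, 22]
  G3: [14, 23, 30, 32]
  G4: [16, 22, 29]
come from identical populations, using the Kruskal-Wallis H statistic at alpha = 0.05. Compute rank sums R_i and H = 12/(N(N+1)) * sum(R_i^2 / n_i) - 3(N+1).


Step 1: Combine all N = 14 observations and assign midranks.
sorted (value, group, rank): (7,G1,1), (8,G1,2), (13,G1,3.5), (13,G2,3.5), (14,G3,5), (16,G2,6.5), (16,G4,6.5), (20,G2,8), (22,G2,9.5), (22,G4,9.5), (23,G3,11), (29,G4,12), (30,G3,13), (32,G3,14)
Step 2: Sum ranks within each group.
R_1 = 6.5 (n_1 = 3)
R_2 = 27.5 (n_2 = 4)
R_3 = 43 (n_3 = 4)
R_4 = 28 (n_4 = 3)
Step 3: H = 12/(N(N+1)) * sum(R_i^2/n_i) - 3(N+1)
     = 12/(14*15) * (6.5^2/3 + 27.5^2/4 + 43^2/4 + 28^2/3) - 3*15
     = 0.057143 * 926.729 - 45
     = 7.955952.
Step 4: Ties present; correction factor C = 1 - 18/(14^3 - 14) = 0.993407. Corrected H = 7.955952 / 0.993407 = 8.008757.
Step 5: Under H0, H ~ chi^2(3); p-value = 0.045831.
Step 6: alpha = 0.05. reject H0.

H = 8.0088, df = 3, p = 0.045831, reject H0.


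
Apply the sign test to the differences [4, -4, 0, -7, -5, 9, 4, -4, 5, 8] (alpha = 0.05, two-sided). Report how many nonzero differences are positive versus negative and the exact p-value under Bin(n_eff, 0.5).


Step 1: Discard zero differences. Original n = 10; n_eff = number of nonzero differences = 9.
Nonzero differences (with sign): +4, -4, -7, -5, +9, +4, -4, +5, +8
Step 2: Count signs: positive = 5, negative = 4.
Step 3: Under H0: P(positive) = 0.5, so the number of positives S ~ Bin(9, 0.5).
Step 4: Two-sided exact p-value = sum of Bin(9,0.5) probabilities at or below the observed probability = 1.000000.
Step 5: alpha = 0.05. fail to reject H0.

n_eff = 9, pos = 5, neg = 4, p = 1.000000, fail to reject H0.


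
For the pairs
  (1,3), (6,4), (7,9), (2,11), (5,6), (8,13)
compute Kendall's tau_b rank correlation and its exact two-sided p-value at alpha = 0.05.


Step 1: Enumerate the 15 unordered pairs (i,j) with i<j and classify each by sign(x_j-x_i) * sign(y_j-y_i).
  (1,2):dx=+5,dy=+1->C; (1,3):dx=+6,dy=+6->C; (1,4):dx=+1,dy=+8->C; (1,5):dx=+4,dy=+3->C
  (1,6):dx=+7,dy=+10->C; (2,3):dx=+1,dy=+5->C; (2,4):dx=-4,dy=+7->D; (2,5):dx=-1,dy=+2->D
  (2,6):dx=+2,dy=+9->C; (3,4):dx=-5,dy=+2->D; (3,5):dx=-2,dy=-3->C; (3,6):dx=+1,dy=+4->C
  (4,5):dx=+3,dy=-5->D; (4,6):dx=+6,dy=+2->C; (5,6):dx=+3,dy=+7->C
Step 2: C = 11, D = 4, total pairs = 15.
Step 3: tau = (C - D)/(n(n-1)/2) = (11 - 4)/15 = 0.466667.
Step 4: Exact two-sided p-value (enumerate n! = 720 permutations of y under H0): p = 0.272222.
Step 5: alpha = 0.05. fail to reject H0.

tau_b = 0.4667 (C=11, D=4), p = 0.272222, fail to reject H0.


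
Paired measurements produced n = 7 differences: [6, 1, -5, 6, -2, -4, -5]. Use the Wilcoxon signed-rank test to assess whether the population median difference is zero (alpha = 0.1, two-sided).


Step 1: Drop any zero differences (none here) and take |d_i|.
|d| = [6, 1, 5, 6, 2, 4, 5]
Step 2: Midrank |d_i| (ties get averaged ranks).
ranks: |6|->6.5, |1|->1, |5|->4.5, |6|->6.5, |2|->2, |4|->3, |5|->4.5
Step 3: Attach original signs; sum ranks with positive sign and with negative sign.
W+ = 6.5 + 1 + 6.5 = 14
W- = 4.5 + 2 + 3 + 4.5 = 14
(Check: W+ + W- = 28 should equal n(n+1)/2 = 28.)
Step 4: Test statistic W = min(W+, W-) = 14.
Step 5: Ties in |d|, so use the tie-corrected normal approximation.
        E[W] = n(n+1)/4 = 7*8/4 = 14.
        Tie groups: |d|=5 (t=2), |d|=6 (t=2); sum(t^3 - t) = 12.
        Var[W] = n(n+1)(2n+1)/24 - sum(t^3-t)/48 = 840/24 - 12/48 = 34.75.
        z = (W - E[W]) / sqrt(Var[W]) = (14 - 14) / 5.8949 = 0.0000.
        Two-sided p = 2*Phi(z) = 1.000000.
Step 6: alpha = 0.1. fail to reject H0.

W+ = 14, W- = 14, W = min = 14, p = 1.000000, fail to reject H0.


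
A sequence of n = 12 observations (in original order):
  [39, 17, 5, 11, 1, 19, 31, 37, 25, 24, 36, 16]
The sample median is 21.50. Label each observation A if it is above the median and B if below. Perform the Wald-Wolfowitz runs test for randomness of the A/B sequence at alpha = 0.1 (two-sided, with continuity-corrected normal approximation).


Step 1: Compute median = 21.50; label A = above, B = below.
Labels in order: ABBBBBAAAAAB  (n_A = 6, n_B = 6)
Step 2: Count runs R = 4.
Step 3: Under H0 (random ordering), E[R] = 2*n_A*n_B/(n_A+n_B) + 1 = 2*6*6/12 + 1 = 7.0000.
        Var[R] = 2*n_A*n_B*(2*n_A*n_B - n_A - n_B) / ((n_A+n_B)^2 * (n_A+n_B-1)) = 4320/1584 = 2.7273.
        SD[R] = 1.6514.
Step 4: Continuity-corrected z = (R + 0.5 - E[R]) / SD[R] = (4 + 0.5 - 7.0000) / 1.6514 = -1.5138.
Step 5: Two-sided p-value via normal approximation = 2*(1 - Phi(|z|)) = 0.130070.
Step 6: alpha = 0.1. fail to reject H0.

R = 4, z = -1.5138, p = 0.130070, fail to reject H0.


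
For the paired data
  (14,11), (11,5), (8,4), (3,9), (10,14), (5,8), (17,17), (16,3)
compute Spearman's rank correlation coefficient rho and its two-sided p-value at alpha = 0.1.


Step 1: Rank x and y separately (midranks; no ties here).
rank(x): 14->6, 11->5, 8->3, 3->1, 10->4, 5->2, 17->8, 16->7
rank(y): 11->6, 5->3, 4->2, 9->5, 14->7, 8->4, 17->8, 3->1
Step 2: d_i = R_x(i) - R_y(i); compute d_i^2.
  (6-6)^2=0, (5-3)^2=4, (3-2)^2=1, (1-5)^2=16, (4-7)^2=9, (2-4)^2=4, (8-8)^2=0, (7-1)^2=36
sum(d^2) = 70.
Step 3: rho = 1 - 6*70 / (8*(8^2 - 1)) = 1 - 420/504 = 0.166667.
Step 4: Under H0, t = rho * sqrt((n-2)/(1-rho^2)) = 0.4140 ~ t(6).
Step 5: Two-sided p-value from the t-distribution with 6 df = 0.693239.
Step 6: alpha = 0.1. fail to reject H0.

rho = 0.1667, p = 0.693239, fail to reject H0 at alpha = 0.1.


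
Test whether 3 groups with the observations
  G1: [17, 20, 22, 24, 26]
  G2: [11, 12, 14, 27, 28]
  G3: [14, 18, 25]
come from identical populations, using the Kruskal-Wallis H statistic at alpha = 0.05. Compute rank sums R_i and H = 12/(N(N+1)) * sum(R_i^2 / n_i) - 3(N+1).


Step 1: Combine all N = 13 observations and assign midranks.
sorted (value, group, rank): (11,G2,1), (12,G2,2), (14,G2,3.5), (14,G3,3.5), (17,G1,5), (18,G3,6), (20,G1,7), (22,G1,8), (24,G1,9), (25,G3,10), (26,G1,11), (27,G2,12), (28,G2,13)
Step 2: Sum ranks within each group.
R_1 = 40 (n_1 = 5)
R_2 = 31.5 (n_2 = 5)
R_3 = 19.5 (n_3 = 3)
Step 3: H = 12/(N(N+1)) * sum(R_i^2/n_i) - 3(N+1)
     = 12/(13*14) * (40^2/5 + 31.5^2/5 + 19.5^2/3) - 3*14
     = 0.065934 * 645.2 - 42
     = 0.540659.
Step 4: Ties present; correction factor C = 1 - 6/(13^3 - 13) = 0.997253. Corrected H = 0.540659 / 0.997253 = 0.542149.
Step 5: Under H0, H ~ chi^2(2); p-value = 0.762560.
Step 6: alpha = 0.05. fail to reject H0.

H = 0.5421, df = 2, p = 0.762560, fail to reject H0.


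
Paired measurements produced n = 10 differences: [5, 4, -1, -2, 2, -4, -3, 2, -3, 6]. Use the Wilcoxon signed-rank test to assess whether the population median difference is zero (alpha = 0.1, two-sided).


Step 1: Drop any zero differences (none here) and take |d_i|.
|d| = [5, 4, 1, 2, 2, 4, 3, 2, 3, 6]
Step 2: Midrank |d_i| (ties get averaged ranks).
ranks: |5|->9, |4|->7.5, |1|->1, |2|->3, |2|->3, |4|->7.5, |3|->5.5, |2|->3, |3|->5.5, |6|->10
Step 3: Attach original signs; sum ranks with positive sign and with negative sign.
W+ = 9 + 7.5 + 3 + 3 + 10 = 32.5
W- = 1 + 3 + 7.5 + 5.5 + 5.5 = 22.5
(Check: W+ + W- = 55 should equal n(n+1)/2 = 55.)
Step 4: Test statistic W = min(W+, W-) = 22.5.
Step 5: Ties in |d|, so use the tie-corrected normal approximation.
        E[W] = n(n+1)/4 = 10*11/4 = 27.5.
        Tie groups: |d|=2 (t=3), |d|=3 (t=2), |d|=4 (t=2); sum(t^3 - t) = 36.
        Var[W] = n(n+1)(2n+1)/24 - sum(t^3-t)/48 = 2310/24 - 36/48 = 95.5.
        z = (W - E[W]) / sqrt(Var[W]) = (22.5 - 27.5) / 9.7724 = -0.5116.
        Two-sided p = 2*Phi(z) = 0.608900.
Step 6: alpha = 0.1. fail to reject H0.

W+ = 32.5, W- = 22.5, W = min = 22.5, p = 0.608900, fail to reject H0.


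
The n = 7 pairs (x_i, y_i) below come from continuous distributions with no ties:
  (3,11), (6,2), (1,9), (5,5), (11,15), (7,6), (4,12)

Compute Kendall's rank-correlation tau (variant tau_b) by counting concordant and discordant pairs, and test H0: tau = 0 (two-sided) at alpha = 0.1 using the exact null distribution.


Step 1: Enumerate the 21 unordered pairs (i,j) with i<j and classify each by sign(x_j-x_i) * sign(y_j-y_i).
  (1,2):dx=+3,dy=-9->D; (1,3):dx=-2,dy=-2->C; (1,4):dx=+2,dy=-6->D; (1,5):dx=+8,dy=+4->C
  (1,6):dx=+4,dy=-5->D; (1,7):dx=+1,dy=+1->C; (2,3):dx=-5,dy=+7->D; (2,4):dx=-1,dy=+3->D
  (2,5):dx=+5,dy=+13->C; (2,6):dx=+1,dy=+4->C; (2,7):dx=-2,dy=+10->D; (3,4):dx=+4,dy=-4->D
  (3,5):dx=+10,dy=+6->C; (3,6):dx=+6,dy=-3->D; (3,7):dx=+3,dy=+3->C; (4,5):dx=+6,dy=+10->C
  (4,6):dx=+2,dy=+1->C; (4,7):dx=-1,dy=+7->D; (5,6):dx=-4,dy=-9->C; (5,7):dx=-7,dy=-3->C
  (6,7):dx=-3,dy=+6->D
Step 2: C = 11, D = 10, total pairs = 21.
Step 3: tau = (C - D)/(n(n-1)/2) = (11 - 10)/21 = 0.047619.
Step 4: Exact two-sided p-value (enumerate n! = 5040 permutations of y under H0): p = 1.000000.
Step 5: alpha = 0.1. fail to reject H0.

tau_b = 0.0476 (C=11, D=10), p = 1.000000, fail to reject H0.


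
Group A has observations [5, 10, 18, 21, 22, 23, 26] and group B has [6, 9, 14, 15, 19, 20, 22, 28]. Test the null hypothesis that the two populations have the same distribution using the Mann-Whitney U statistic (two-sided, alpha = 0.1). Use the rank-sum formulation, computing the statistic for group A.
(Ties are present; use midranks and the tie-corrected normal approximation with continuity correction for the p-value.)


Step 1: Combine and sort all 15 observations; assign midranks.
sorted (value, group): (5,X), (6,Y), (9,Y), (10,X), (14,Y), (15,Y), (18,X), (19,Y), (20,Y), (21,X), (22,X), (22,Y), (23,X), (26,X), (28,Y)
ranks: 5->1, 6->2, 9->3, 10->4, 14->5, 15->6, 18->7, 19->8, 20->9, 21->10, 22->11.5, 22->11.5, 23->13, 26->14, 28->15
Step 2: Rank sum for X: R1 = 1 + 4 + 7 + 10 + 11.5 + 13 + 14 = 60.5.
Step 3: U_X = R1 - n1(n1+1)/2 = 60.5 - 7*8/2 = 60.5 - 28 = 32.5.
       U_Y = n1*n2 - U_X = 56 - 32.5 = 23.5.
Step 4: Ties are present, so use the tie-corrected normal approximation (with continuity correction) for the p-value.
Step 5: p-value = 0.643132; compare to alpha = 0.1. fail to reject H0.

U_X = 32.5, p = 0.643132, fail to reject H0 at alpha = 0.1.


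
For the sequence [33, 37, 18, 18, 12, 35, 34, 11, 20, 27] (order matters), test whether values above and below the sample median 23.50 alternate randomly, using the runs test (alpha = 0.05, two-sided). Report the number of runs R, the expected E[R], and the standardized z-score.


Step 1: Compute median = 23.50; label A = above, B = below.
Labels in order: AABBBAABBA  (n_A = 5, n_B = 5)
Step 2: Count runs R = 5.
Step 3: Under H0 (random ordering), E[R] = 2*n_A*n_B/(n_A+n_B) + 1 = 2*5*5/10 + 1 = 6.0000.
        Var[R] = 2*n_A*n_B*(2*n_A*n_B - n_A - n_B) / ((n_A+n_B)^2 * (n_A+n_B-1)) = 2000/900 = 2.2222.
        SD[R] = 1.4907.
Step 4: Continuity-corrected z = (R + 0.5 - E[R]) / SD[R] = (5 + 0.5 - 6.0000) / 1.4907 = -0.3354.
Step 5: Two-sided p-value via normal approximation = 2*(1 - Phi(|z|)) = 0.737316.
Step 6: alpha = 0.05. fail to reject H0.

R = 5, z = -0.3354, p = 0.737316, fail to reject H0.


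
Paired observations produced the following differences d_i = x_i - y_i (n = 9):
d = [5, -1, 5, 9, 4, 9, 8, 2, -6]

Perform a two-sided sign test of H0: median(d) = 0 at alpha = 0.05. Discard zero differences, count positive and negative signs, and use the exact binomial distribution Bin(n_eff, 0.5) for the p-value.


Step 1: Discard zero differences. Original n = 9; n_eff = number of nonzero differences = 9.
Nonzero differences (with sign): +5, -1, +5, +9, +4, +9, +8, +2, -6
Step 2: Count signs: positive = 7, negative = 2.
Step 3: Under H0: P(positive) = 0.5, so the number of positives S ~ Bin(9, 0.5).
Step 4: Two-sided exact p-value = sum of Bin(9,0.5) probabilities at or below the observed probability = 0.179688.
Step 5: alpha = 0.05. fail to reject H0.

n_eff = 9, pos = 7, neg = 2, p = 0.179688, fail to reject H0.


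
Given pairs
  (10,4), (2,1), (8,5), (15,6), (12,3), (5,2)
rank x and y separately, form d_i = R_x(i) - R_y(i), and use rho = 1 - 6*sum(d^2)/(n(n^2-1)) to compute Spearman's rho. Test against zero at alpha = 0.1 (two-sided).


Step 1: Rank x and y separately (midranks; no ties here).
rank(x): 10->4, 2->1, 8->3, 15->6, 12->5, 5->2
rank(y): 4->4, 1->1, 5->5, 6->6, 3->3, 2->2
Step 2: d_i = R_x(i) - R_y(i); compute d_i^2.
  (4-4)^2=0, (1-1)^2=0, (3-5)^2=4, (6-6)^2=0, (5-3)^2=4, (2-2)^2=0
sum(d^2) = 8.
Step 3: rho = 1 - 6*8 / (6*(6^2 - 1)) = 1 - 48/210 = 0.771429.
Step 4: Under H0, t = rho * sqrt((n-2)/(1-rho^2)) = 2.4247 ~ t(4).
Step 5: Two-sided p-value from the t-distribution with 4 df = 0.072397.
Step 6: alpha = 0.1. reject H0.

rho = 0.7714, p = 0.072397, reject H0 at alpha = 0.1.


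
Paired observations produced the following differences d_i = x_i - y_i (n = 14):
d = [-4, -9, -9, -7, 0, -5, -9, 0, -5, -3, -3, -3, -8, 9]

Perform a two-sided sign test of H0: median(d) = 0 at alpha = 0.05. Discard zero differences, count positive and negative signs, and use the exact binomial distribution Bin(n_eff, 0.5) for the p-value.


Step 1: Discard zero differences. Original n = 14; n_eff = number of nonzero differences = 12.
Nonzero differences (with sign): -4, -9, -9, -7, -5, -9, -5, -3, -3, -3, -8, +9
Step 2: Count signs: positive = 1, negative = 11.
Step 3: Under H0: P(positive) = 0.5, so the number of positives S ~ Bin(12, 0.5).
Step 4: Two-sided exact p-value = sum of Bin(12,0.5) probabilities at or below the observed probability = 0.006348.
Step 5: alpha = 0.05. reject H0.

n_eff = 12, pos = 1, neg = 11, p = 0.006348, reject H0.
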